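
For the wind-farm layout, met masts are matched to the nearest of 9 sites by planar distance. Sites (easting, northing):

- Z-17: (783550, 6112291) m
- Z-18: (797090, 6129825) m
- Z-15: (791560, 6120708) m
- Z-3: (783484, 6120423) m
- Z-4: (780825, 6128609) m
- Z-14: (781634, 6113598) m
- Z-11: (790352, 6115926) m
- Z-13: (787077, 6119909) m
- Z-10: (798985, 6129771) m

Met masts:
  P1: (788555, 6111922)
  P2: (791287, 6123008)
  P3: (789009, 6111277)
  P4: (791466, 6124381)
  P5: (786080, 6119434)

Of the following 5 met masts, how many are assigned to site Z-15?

2

P1 → Z-11
P2 → Z-15
P3 → Z-11
P4 → Z-15
P5 → Z-13
2 of the 5 go to Z-15.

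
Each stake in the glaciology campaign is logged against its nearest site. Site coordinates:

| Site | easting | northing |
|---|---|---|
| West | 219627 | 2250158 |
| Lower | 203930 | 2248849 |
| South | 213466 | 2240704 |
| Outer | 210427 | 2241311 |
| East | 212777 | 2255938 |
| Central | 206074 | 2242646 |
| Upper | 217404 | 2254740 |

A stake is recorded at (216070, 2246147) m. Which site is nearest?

West

Squared distances to each site:
West: 28740370.000; Lower: 154680404.000; South: 36407065.000; Outer: 55230345.000; East: 106707530.000; Central: 112177017.000; Upper: 75619205.000.
Minimum at West.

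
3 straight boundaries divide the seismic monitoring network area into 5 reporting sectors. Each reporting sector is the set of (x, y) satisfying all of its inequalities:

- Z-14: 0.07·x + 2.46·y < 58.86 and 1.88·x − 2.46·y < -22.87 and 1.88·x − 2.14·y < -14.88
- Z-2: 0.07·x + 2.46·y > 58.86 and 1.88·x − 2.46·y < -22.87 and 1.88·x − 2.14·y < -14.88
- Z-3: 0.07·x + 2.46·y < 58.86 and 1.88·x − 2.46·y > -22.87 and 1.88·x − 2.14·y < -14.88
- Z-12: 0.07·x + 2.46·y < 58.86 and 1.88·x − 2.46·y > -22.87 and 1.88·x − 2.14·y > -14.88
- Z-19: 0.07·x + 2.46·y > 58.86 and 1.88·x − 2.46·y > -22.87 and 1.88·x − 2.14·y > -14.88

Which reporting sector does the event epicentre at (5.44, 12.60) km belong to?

Z-3

0.07·5.44 + 2.46·12.60 = 31.377, which is < 58.86
1.88·5.44 − 2.46·12.60 = -20.769, which is > -22.87
1.88·5.44 − 2.14·12.60 = -16.737, which is < -14.88
This sign pattern matches Z-3.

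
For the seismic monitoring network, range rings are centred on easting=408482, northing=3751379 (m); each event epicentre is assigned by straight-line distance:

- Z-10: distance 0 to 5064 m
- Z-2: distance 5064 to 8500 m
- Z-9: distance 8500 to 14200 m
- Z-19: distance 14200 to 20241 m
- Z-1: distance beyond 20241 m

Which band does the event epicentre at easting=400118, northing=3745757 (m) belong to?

Distance = √((400118−408482)² + (3745757−3751379)²) = √(69956496.000 + 31606884.000) = 10077.866 m.
8500 ≤ 10077.866 < 14200 → Z-9.

Z-9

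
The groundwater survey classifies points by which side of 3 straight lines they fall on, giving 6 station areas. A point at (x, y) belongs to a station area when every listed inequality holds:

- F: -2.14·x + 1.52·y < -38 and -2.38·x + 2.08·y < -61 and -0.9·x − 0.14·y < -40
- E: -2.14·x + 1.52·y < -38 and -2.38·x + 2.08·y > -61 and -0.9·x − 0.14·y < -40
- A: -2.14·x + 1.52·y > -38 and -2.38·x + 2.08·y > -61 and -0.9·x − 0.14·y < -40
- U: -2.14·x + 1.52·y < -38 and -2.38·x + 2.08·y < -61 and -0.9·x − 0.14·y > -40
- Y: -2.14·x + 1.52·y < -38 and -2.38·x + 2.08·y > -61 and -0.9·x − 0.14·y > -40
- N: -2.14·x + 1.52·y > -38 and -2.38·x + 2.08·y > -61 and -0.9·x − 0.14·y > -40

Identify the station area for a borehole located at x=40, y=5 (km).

U

-2.14·40 + 1.52·5 = -78.000, which is < -38
-2.38·40 + 2.08·5 = -84.800, which is < -61
-0.9·40 − 0.14·5 = -36.700, which is > -40
This sign pattern matches U.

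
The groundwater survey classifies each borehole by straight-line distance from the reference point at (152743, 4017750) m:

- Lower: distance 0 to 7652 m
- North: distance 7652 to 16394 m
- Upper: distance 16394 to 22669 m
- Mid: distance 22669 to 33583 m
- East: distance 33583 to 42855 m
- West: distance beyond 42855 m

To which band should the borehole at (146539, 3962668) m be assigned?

Distance = √((146539−152743)² + (3962668−4017750)²) = √(38489616.000 + 3034026724.000) = 55430.284 m.
42855 ≤ 55430.284 < ∞ → West.

West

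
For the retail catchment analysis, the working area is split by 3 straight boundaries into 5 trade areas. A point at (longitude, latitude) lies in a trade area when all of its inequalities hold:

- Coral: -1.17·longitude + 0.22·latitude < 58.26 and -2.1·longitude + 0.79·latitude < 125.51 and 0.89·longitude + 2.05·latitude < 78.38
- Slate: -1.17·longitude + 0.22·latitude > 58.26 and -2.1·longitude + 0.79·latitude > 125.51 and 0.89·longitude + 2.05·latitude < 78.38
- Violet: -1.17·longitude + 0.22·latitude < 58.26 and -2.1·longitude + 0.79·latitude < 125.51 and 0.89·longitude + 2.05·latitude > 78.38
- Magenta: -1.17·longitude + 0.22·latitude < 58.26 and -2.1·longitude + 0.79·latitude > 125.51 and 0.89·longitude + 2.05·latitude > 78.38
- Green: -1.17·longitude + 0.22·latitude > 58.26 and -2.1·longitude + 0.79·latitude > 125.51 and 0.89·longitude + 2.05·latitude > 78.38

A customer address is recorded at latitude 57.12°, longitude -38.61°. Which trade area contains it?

Magenta

-1.17·-38.61 + 0.22·57.12 = 57.740, which is < 58.26
-2.1·-38.61 + 0.79·57.12 = 126.206, which is > 125.51
0.89·-38.61 + 2.05·57.12 = 82.733, which is > 78.38
This sign pattern matches Magenta.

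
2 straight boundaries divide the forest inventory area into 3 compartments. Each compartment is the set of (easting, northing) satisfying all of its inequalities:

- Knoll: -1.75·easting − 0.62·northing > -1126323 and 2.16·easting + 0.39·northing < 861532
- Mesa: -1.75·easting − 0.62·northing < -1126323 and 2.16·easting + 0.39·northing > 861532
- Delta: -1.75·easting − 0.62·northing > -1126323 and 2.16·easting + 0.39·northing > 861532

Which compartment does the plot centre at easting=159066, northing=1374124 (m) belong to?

Mesa

-1.75·159066 − 0.62·1374124 = -1130322.380, which is < -1126323
2.16·159066 + 0.39·1374124 = 879490.920, which is > 861532
This sign pattern matches Mesa.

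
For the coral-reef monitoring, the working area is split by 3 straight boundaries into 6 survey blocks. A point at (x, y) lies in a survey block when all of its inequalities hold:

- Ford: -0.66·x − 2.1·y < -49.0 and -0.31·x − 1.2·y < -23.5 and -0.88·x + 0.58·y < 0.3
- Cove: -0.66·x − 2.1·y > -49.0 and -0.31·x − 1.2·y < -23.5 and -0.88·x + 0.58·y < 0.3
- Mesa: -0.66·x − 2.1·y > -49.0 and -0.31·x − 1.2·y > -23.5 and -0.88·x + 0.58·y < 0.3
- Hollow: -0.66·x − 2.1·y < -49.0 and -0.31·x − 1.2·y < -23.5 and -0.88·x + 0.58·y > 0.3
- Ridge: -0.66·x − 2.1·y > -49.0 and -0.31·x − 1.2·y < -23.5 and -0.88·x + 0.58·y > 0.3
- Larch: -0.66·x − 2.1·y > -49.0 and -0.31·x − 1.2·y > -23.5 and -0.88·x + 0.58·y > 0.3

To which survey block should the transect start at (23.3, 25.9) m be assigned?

Ford

-0.66·23.3 − 2.1·25.9 = -69.768, which is < -49.0
-0.31·23.3 − 1.2·25.9 = -38.303, which is < -23.5
-0.88·23.3 + 0.58·25.9 = -5.482, which is < 0.3
This sign pattern matches Ford.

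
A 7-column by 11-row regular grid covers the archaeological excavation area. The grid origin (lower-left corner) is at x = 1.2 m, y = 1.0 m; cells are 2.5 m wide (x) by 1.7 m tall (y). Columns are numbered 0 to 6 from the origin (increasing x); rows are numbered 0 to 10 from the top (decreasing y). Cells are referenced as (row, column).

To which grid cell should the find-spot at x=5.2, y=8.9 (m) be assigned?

Column index: ⌊(5.2 − 1.2) / 2.5⌋ = ⌊1.600⌋ = 1
Row offset from origin: ⌊(8.9 − 1.0) / 1.7⌋ = ⌊4.647⌋ = 4 → row 6 (counted from top)

(6, 1)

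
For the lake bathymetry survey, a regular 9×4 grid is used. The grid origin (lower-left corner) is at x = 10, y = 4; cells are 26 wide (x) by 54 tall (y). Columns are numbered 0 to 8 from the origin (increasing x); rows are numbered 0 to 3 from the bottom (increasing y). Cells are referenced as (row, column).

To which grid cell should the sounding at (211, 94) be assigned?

Column index: ⌊(211 − 10) / 26⌋ = ⌊7.731⌋ = 7
Row offset from origin: ⌊(94 − 4) / 54⌋ = ⌊1.667⌋ = 1 → row 1

(1, 7)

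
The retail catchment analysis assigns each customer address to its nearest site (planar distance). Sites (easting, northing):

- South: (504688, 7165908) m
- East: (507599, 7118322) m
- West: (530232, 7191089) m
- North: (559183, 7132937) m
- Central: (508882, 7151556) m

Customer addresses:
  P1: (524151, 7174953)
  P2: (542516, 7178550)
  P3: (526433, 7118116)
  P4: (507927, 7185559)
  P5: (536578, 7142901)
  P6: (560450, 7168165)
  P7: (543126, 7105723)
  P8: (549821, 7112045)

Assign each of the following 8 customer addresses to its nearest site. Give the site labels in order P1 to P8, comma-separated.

West, West, East, South, North, North, North, North

P1 → West (d²=297349057.00)
P2 → West (d²=308123177.00)
P3 → East (d²=354761992.00)
P4 → South (d²=396652922.00)
P5 → North (d²=610267321.00)
P6 → North (d²=1242617273.00)
P7 → North (d²=998429045.00)
P8 → North (d²=524122708.00)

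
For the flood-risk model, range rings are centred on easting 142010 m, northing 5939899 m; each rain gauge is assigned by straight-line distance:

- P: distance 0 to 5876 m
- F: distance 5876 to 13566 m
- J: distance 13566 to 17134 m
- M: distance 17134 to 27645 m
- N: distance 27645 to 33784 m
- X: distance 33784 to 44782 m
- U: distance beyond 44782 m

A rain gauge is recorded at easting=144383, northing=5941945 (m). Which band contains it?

Distance = √((144383−142010)² + (5941945−5939899)²) = √(5631129.000 + 4186116.000) = 3133.248 m.
0 ≤ 3133.248 < 5876 → P.

P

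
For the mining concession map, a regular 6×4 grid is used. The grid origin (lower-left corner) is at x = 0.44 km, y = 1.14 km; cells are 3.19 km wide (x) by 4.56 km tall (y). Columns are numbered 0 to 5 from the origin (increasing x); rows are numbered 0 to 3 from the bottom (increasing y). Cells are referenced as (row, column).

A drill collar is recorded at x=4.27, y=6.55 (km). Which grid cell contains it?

Column index: ⌊(4.27 − 0.44) / 3.19⌋ = ⌊1.201⌋ = 1
Row offset from origin: ⌊(6.55 − 1.14) / 4.56⌋ = ⌊1.186⌋ = 1 → row 1

(1, 1)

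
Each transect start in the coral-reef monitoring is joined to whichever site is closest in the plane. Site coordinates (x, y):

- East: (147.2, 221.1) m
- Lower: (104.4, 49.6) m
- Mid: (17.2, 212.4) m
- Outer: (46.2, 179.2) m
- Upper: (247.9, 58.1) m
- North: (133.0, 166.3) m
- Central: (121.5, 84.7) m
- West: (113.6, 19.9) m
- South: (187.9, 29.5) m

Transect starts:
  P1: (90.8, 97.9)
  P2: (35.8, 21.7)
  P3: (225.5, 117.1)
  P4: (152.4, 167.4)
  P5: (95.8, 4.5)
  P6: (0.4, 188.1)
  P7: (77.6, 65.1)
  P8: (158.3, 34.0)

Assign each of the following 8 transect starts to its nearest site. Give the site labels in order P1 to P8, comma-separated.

P1 → Central (d²=1116.73)
P2 → Lower (d²=5484.37)
P3 → Upper (d²=3982.76)
P4 → North (d²=377.57)
P5 → West (d²=554.00)
P6 → Mid (d²=872.73)
P7 → Lower (d²=958.49)
P8 → South (d²=896.41)

Central, Lower, Upper, North, West, Mid, Lower, South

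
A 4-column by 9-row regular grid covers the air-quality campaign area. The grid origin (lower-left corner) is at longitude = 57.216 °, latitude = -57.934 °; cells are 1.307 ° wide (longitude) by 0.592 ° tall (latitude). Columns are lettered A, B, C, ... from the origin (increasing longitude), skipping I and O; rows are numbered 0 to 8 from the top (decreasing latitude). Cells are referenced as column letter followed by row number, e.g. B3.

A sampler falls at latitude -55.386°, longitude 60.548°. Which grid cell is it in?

Column index: ⌊(60.548 − 57.216) / 1.307⌋ = ⌊2.549⌋ = 2 → column C
Row offset from origin: ⌊(-55.386 − -57.934) / 0.592⌋ = ⌊4.304⌋ = 4 → row 4 (counted from top)

C4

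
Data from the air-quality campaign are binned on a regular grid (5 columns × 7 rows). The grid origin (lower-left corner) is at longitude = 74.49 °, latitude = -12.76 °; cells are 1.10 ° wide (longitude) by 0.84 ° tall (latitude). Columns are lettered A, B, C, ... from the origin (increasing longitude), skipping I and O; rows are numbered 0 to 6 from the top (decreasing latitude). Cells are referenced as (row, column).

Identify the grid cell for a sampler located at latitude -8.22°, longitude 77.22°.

(1, C)

Column index: ⌊(77.22 − 74.49) / 1.10⌋ = ⌊2.482⌋ = 2 → column C
Row offset from origin: ⌊(-8.22 − -12.76) / 0.84⌋ = ⌊5.405⌋ = 5 → row 1 (counted from top)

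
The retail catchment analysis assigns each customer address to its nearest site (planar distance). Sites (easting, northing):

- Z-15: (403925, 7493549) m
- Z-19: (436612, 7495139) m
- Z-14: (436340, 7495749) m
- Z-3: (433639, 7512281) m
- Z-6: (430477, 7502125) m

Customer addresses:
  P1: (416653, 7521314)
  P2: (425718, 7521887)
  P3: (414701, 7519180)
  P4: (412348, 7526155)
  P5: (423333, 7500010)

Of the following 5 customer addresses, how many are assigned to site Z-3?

P1 → Z-3
P2 → Z-3
P3 → Z-3
P4 → Z-3
P5 → Z-6
4 of the 5 go to Z-3.

4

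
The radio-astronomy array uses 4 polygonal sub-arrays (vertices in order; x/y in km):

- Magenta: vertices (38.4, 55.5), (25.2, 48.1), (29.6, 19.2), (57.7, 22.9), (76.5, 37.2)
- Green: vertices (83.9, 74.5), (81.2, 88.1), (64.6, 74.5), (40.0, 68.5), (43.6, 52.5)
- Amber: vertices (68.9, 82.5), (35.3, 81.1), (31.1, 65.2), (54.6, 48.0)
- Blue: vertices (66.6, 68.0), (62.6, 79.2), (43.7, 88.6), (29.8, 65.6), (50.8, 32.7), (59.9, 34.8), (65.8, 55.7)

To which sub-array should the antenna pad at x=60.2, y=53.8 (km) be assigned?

Blue

Cast a ray rightward from (60.2, 53.8). For each polygon, the edges (by vertex number in listed order) whose endpoints lie on opposite sides of y = 53.8, where each meets that height, and whether that is right or left of the point:
Magenta: 1–2 at x≈35.37 (left), 5–1 at x≈41.94 (left) → 0 crossings.
Green: 4–5 at x≈43.31 (left), 5–1 at x≈45.98 (left) → 0 crossings.
Amber: 3–4 at x≈46.68 (left), 4–1 at x≈57.00 (left) → 0 crossings.
Blue: 4–5 at x≈37.33 (left), 6–7 at x≈65.26 (right) → 1 crossing.
Only Blue has an odd count, so the point is inside Blue.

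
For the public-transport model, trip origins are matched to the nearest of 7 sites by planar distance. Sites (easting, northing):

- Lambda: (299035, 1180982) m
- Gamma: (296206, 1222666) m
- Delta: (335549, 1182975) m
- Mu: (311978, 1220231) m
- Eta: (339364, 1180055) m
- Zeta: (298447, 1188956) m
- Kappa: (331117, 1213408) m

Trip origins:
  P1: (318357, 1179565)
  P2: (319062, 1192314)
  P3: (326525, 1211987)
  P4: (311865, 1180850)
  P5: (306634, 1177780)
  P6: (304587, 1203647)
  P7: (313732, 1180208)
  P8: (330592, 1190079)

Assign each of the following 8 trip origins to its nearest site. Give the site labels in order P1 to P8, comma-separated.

Delta, Delta, Kappa, Lambda, Lambda, Zeta, Lambda, Delta

P1 → Delta (d²=307192964.00)
P2 → Delta (d²=359038090.00)
P3 → Kappa (d²=23105705.00)
P4 → Lambda (d²=164626324.00)
P5 → Lambda (d²=67997605.00)
P6 → Zeta (d²=253525081.00)
P7 → Lambda (d²=216600885.00)
P8 → Delta (d²=75038665.00)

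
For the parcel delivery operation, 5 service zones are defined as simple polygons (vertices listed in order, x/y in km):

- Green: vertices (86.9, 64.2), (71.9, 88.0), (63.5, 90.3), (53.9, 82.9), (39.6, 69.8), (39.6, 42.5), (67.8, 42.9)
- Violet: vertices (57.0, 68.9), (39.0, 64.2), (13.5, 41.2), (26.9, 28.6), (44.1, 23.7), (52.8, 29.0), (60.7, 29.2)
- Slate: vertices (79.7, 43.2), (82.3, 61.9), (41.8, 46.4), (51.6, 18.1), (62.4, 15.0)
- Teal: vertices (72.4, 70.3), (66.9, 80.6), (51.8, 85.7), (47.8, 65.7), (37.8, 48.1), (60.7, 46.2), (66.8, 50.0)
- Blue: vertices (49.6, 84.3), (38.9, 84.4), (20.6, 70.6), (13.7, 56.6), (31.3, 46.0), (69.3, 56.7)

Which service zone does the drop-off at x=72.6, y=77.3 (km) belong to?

Cast a ray rightward from (72.6, 77.3). For each polygon, the edges (by vertex number in listed order) whose endpoints lie on opposite sides of y = 77.3, where each meets that height, and whether that is right or left of the point:
Green: 1–2 at x≈78.64 (right), 4–5 at x≈47.79 (left) → 1 crossing.
Violet: no edge straddles that height → 0 crossings.
Slate: no edge straddles that height → 0 crossings.
Teal: 1–2 at x≈68.66 (left), 3–4 at x≈50.12 (left) → 0 crossings.
Blue: 2–3 at x≈29.48 (left), 6–1 at x≈54.60 (left) → 0 crossings.
Only Green has an odd count, so the point is inside Green.

Green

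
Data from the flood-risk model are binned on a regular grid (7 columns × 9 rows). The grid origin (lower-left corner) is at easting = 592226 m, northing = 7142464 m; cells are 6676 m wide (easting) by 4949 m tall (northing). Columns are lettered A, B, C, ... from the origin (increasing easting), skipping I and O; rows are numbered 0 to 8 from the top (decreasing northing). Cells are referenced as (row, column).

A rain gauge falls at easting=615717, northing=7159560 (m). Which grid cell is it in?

(5, D)

Column index: ⌊(615717 − 592226) / 6676⌋ = ⌊3.519⌋ = 3 → column D
Row offset from origin: ⌊(7159560 − 7142464) / 4949⌋ = ⌊3.454⌋ = 3 → row 5 (counted from top)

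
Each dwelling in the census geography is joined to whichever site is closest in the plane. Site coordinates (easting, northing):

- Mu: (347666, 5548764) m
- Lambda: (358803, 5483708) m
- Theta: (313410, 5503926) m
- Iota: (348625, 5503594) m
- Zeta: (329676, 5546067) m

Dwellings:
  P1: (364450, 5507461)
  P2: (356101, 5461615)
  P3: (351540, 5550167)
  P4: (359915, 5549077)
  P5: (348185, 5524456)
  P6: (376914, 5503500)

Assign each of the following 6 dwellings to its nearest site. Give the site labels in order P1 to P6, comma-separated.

P1 → Iota (d²=265384314.00)
P2 → Lambda (d²=495401453.00)
P3 → Mu (d²=16976285.00)
P4 → Mu (d²=150135970.00)
P5 → Iota (d²=435416644.00)
P6 → Lambda (d²=719731585.00)

Iota, Lambda, Mu, Mu, Iota, Lambda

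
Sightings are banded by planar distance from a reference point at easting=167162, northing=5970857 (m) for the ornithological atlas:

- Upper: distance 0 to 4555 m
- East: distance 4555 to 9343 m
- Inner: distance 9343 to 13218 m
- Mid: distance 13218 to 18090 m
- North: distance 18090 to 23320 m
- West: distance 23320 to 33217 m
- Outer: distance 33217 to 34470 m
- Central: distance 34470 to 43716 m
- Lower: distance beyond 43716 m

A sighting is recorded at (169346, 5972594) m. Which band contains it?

Upper

Distance = √((169346−167162)² + (5972594−5970857)²) = √(4769856.000 + 3017169.000) = 2790.524 m.
0 ≤ 2790.524 < 4555 → Upper.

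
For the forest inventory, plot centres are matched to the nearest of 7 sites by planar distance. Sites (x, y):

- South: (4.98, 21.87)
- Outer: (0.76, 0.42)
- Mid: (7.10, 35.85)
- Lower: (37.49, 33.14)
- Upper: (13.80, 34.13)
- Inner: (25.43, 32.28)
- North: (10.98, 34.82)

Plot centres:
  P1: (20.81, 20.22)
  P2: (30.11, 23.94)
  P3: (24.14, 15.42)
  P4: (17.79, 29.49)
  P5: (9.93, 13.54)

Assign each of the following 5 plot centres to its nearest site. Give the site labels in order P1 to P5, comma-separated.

Inner, Inner, Inner, Upper, South

P1 → Inner (d²=166.79)
P2 → Inner (d²=91.46)
P3 → Inner (d²=285.92)
P4 → Upper (d²=37.45)
P5 → South (d²=93.89)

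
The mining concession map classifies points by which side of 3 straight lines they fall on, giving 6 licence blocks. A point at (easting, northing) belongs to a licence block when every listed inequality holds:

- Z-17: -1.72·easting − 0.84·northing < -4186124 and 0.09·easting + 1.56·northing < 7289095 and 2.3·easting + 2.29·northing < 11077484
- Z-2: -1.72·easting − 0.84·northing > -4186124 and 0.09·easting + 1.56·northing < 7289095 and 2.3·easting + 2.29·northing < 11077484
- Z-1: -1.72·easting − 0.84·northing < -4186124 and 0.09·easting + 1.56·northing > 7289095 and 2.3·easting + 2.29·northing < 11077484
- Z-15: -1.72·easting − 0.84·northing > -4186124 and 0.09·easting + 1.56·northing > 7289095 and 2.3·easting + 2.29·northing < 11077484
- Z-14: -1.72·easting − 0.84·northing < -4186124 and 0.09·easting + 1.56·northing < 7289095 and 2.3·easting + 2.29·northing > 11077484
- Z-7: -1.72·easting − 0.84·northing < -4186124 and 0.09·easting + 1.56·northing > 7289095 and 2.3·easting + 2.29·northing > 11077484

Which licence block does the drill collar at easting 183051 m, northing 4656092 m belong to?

Z-14

-1.72·183051 − 0.84·4656092 = -4225965.000, which is < -4186124
0.09·183051 + 1.56·4656092 = 7279978.110, which is < 7289095
2.3·183051 + 2.29·4656092 = 11083467.980, which is > 11077484
This sign pattern matches Z-14.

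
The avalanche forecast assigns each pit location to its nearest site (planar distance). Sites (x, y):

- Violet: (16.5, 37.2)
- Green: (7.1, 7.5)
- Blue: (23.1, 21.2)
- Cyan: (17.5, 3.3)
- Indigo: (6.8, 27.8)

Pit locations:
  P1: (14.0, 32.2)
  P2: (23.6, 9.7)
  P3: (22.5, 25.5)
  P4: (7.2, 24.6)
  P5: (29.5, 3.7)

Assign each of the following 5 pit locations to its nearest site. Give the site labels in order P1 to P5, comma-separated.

P1 → Violet (d²=31.25)
P2 → Cyan (d²=78.17)
P3 → Blue (d²=18.85)
P4 → Indigo (d²=10.40)
P5 → Cyan (d²=144.16)

Violet, Cyan, Blue, Indigo, Cyan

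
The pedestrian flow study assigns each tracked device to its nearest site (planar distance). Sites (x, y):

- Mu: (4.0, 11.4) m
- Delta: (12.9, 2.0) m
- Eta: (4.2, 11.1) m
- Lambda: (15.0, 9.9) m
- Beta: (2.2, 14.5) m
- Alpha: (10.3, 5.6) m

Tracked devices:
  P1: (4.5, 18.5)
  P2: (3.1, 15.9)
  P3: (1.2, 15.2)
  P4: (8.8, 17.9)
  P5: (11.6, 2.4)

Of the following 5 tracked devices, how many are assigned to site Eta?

P1 → Beta
P2 → Beta
P3 → Beta
P4 → Beta
P5 → Delta
0 of the 5 go to Eta.

0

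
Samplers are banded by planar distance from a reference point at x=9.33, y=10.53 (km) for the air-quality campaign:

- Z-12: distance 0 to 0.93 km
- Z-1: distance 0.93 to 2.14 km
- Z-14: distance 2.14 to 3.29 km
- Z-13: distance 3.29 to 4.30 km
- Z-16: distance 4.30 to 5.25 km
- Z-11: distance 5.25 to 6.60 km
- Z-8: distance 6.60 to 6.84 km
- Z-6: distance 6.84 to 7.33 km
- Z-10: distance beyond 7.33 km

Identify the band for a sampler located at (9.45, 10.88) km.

Distance = √((9.45−9.33)² + (10.88−10.53)²) = √(0.014 + 0.123) = 0.370 km.
0 ≤ 0.370 < 0.93 → Z-12.

Z-12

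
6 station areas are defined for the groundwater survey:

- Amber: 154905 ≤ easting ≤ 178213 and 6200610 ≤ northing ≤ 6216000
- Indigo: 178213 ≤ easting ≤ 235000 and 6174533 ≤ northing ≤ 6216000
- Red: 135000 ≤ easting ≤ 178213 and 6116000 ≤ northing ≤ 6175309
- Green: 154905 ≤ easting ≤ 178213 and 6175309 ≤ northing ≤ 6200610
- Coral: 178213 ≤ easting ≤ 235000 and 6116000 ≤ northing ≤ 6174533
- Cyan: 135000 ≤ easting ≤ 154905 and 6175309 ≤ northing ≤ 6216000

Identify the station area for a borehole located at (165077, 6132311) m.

The point has easting = 165077 and northing = 6132311.
Only Red satisfies 135000 ≤ easting ≤ 178213 and 6116000 ≤ northing ≤ 6175309.

Red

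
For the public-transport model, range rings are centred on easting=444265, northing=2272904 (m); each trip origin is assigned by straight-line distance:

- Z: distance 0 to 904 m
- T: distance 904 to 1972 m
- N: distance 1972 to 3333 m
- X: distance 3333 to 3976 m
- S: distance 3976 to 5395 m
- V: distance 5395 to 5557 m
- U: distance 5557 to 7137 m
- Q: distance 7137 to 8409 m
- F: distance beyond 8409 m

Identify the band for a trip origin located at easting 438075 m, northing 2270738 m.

U

Distance = √((438075−444265)² + (2270738−2272904)²) = √(38316100.000 + 4691556.000) = 6558.022 m.
5557 ≤ 6558.022 < 7137 → U.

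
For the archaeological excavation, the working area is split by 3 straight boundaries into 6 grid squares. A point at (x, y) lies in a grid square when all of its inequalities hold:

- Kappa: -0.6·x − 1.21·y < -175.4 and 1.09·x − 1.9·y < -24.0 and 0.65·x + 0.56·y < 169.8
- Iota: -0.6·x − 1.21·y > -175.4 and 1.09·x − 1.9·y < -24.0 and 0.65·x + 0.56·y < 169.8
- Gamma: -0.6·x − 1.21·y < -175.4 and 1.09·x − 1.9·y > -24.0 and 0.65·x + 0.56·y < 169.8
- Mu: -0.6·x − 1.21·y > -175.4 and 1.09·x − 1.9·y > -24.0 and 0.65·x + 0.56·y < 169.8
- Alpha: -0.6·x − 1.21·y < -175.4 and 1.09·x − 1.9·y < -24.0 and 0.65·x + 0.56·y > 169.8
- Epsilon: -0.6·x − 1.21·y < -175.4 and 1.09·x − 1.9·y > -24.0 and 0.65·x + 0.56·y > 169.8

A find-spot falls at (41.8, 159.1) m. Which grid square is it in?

-0.6·41.8 − 1.21·159.1 = -217.591, which is < -175.4
1.09·41.8 − 1.9·159.1 = -256.728, which is < -24.0
0.65·41.8 + 0.56·159.1 = 116.266, which is < 169.8
This sign pattern matches Kappa.

Kappa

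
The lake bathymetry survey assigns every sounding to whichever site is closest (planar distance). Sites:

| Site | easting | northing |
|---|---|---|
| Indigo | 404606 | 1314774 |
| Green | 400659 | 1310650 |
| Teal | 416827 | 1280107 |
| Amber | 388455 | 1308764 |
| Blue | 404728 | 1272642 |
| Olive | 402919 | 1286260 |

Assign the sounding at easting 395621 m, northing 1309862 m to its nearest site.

Squared distances to each site:
Indigo: 104857969.000; Green: 26002388.000; Teal: 1335054461.000; Amber: 52557160.000; Blue: 1468265849.000; Olive: 610315208.000.
Minimum at Green.

Green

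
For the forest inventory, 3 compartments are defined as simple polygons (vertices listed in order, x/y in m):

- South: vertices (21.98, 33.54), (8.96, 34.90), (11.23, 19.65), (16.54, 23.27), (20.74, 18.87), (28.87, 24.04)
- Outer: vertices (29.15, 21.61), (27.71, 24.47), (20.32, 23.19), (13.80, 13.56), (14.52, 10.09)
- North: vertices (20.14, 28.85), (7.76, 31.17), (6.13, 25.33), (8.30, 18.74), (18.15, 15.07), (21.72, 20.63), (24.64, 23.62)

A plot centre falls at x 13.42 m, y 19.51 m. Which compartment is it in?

North

Cast a ray rightward from (13.42, 19.51). For each polygon, the edges (by vertex number in listed order) whose endpoints lie on opposite sides of y = 19.51, where each meets that height, and whether that is right or left of the point:
South: 4–5 at x≈20.129 (right), 5–6 at x≈21.746 (right) → 2 crossings.
Outer: 3–4 at x≈17.828 (right), 5–1 at x≈26.483 (right) → 2 crossings.
North: 3–4 at x≈8.046 (left), 5–6 at x≈21.001 (right) → 1 crossing.
Only North has an odd count, so the point is inside North.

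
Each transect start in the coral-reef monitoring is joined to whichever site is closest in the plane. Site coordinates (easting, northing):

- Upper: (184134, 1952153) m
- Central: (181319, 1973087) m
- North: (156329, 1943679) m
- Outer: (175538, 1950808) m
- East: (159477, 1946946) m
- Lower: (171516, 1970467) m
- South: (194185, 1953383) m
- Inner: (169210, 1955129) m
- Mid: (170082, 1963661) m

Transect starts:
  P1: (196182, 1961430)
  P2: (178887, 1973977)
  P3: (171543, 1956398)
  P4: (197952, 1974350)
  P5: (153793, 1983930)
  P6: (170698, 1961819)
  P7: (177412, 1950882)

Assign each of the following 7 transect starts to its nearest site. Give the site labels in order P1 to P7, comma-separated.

South, Central, Inner, Central, Lower, Mid, Outer

P1 → South (d²=68742218.00)
P2 → Central (d²=6706724.00)
P3 → Inner (d²=7053250.00)
P4 → Central (d²=278251858.00)
P5 → Lower (d²=495357098.00)
P6 → Mid (d²=3772420.00)
P7 → Outer (d²=3517352.00)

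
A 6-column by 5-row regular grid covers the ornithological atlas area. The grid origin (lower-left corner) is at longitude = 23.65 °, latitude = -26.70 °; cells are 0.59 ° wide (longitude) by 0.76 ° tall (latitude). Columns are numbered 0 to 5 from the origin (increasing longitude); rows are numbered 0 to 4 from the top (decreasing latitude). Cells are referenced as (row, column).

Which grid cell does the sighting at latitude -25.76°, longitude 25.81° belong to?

Column index: ⌊(25.81 − 23.65) / 0.59⌋ = ⌊3.661⌋ = 3
Row offset from origin: ⌊(-25.76 − -26.70) / 0.76⌋ = ⌊1.237⌋ = 1 → row 3 (counted from top)

(3, 3)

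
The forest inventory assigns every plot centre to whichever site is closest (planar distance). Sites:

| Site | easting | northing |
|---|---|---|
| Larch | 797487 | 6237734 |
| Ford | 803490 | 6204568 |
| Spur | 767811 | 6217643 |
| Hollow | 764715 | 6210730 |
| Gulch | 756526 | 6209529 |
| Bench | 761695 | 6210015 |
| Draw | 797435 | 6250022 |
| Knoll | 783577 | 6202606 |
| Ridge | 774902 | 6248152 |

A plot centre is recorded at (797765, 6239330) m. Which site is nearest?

Squared distances to each site:
Larch: 2624500.000; Ford: 1241172269.000; Spur: 1367568085.000; Hollow: 1910262500.000; Gulch: 2588754722.000; Bench: 2160414125.000; Draw: 114427764.000; Knoll: 1549951520.000; Ridge: 600544453.000.
Minimum at Larch.

Larch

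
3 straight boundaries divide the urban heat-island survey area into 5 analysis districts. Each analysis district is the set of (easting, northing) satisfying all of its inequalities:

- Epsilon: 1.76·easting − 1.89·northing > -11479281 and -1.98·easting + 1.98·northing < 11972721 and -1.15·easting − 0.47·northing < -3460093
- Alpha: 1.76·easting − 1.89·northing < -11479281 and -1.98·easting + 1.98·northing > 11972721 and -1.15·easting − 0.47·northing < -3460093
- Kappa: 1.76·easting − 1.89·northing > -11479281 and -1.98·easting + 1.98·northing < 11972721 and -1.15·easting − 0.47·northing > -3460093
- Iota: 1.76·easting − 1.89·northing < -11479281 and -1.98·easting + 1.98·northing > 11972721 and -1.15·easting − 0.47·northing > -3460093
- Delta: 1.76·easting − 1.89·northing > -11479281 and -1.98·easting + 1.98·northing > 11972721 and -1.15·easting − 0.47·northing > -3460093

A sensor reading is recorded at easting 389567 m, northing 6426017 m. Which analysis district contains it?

Epsilon

1.76·389567 − 1.89·6426017 = -11459534.210, which is > -11479281
-1.98·389567 + 1.98·6426017 = 11952171.000, which is < 11972721
-1.15·389567 − 0.47·6426017 = -3468230.040, which is < -3460093
This sign pattern matches Epsilon.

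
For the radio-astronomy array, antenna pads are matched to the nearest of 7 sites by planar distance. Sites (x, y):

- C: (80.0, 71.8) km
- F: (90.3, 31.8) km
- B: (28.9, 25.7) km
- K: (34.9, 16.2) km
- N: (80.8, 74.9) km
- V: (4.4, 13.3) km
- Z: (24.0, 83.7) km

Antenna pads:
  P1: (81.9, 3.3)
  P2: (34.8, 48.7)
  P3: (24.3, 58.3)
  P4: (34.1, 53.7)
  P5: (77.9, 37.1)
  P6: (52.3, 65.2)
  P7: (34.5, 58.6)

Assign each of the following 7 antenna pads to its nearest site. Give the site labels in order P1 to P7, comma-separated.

P1 → F (d²=882.81)
P2 → B (d²=563.81)
P3 → Z (d²=645.25)
P4 → B (d²=811.04)
P5 → F (d²=181.85)
P6 → C (d²=810.85)
P7 → Z (d²=740.26)

F, B, Z, B, F, C, Z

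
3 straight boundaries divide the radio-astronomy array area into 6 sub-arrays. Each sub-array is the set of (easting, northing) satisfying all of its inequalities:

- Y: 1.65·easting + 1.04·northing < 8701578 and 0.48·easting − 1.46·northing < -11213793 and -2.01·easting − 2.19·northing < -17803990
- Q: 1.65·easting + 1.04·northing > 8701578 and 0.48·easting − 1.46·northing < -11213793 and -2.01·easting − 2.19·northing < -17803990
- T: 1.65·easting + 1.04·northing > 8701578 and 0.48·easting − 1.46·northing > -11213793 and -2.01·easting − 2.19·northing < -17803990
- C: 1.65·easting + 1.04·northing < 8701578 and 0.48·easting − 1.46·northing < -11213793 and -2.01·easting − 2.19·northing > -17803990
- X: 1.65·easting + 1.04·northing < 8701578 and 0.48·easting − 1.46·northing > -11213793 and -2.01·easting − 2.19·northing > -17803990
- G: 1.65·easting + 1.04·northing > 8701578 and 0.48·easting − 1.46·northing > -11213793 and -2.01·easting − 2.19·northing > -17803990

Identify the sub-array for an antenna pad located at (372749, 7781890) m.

1.65·372749 + 1.04·7781890 = 8708201.450, which is > 8701578
0.48·372749 − 1.46·7781890 = -11182639.880, which is > -11213793
-2.01·372749 − 2.19·7781890 = -17791564.590, which is > -17803990
This sign pattern matches G.

G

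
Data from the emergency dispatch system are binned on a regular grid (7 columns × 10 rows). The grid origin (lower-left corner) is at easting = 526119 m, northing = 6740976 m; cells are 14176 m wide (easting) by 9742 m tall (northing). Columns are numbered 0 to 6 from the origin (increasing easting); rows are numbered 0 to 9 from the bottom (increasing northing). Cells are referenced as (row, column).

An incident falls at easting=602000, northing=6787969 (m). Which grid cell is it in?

Column index: ⌊(602000 − 526119) / 14176⌋ = ⌊5.353⌋ = 5
Row offset from origin: ⌊(6787969 − 6740976) / 9742⌋ = ⌊4.824⌋ = 4 → row 4

(4, 5)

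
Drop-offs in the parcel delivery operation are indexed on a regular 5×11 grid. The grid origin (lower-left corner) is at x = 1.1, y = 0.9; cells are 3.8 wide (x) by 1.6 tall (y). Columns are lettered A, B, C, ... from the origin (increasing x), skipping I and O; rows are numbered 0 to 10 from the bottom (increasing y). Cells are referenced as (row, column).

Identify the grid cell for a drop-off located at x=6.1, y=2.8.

(1, B)

Column index: ⌊(6.1 − 1.1) / 3.8⌋ = ⌊1.316⌋ = 1 → column B
Row offset from origin: ⌊(2.8 − 0.9) / 1.6⌋ = ⌊1.187⌋ = 1 → row 1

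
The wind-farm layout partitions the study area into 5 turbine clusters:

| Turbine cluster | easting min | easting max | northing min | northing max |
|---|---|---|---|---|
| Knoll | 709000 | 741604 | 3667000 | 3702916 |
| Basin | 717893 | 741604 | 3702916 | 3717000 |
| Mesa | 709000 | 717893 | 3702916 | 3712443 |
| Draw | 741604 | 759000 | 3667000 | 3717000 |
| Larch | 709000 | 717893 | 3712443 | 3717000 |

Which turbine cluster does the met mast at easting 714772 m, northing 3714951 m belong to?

The point has easting = 714772 and northing = 3714951.
Only Larch satisfies 709000 ≤ easting ≤ 717893 and 3712443 ≤ northing ≤ 3717000.

Larch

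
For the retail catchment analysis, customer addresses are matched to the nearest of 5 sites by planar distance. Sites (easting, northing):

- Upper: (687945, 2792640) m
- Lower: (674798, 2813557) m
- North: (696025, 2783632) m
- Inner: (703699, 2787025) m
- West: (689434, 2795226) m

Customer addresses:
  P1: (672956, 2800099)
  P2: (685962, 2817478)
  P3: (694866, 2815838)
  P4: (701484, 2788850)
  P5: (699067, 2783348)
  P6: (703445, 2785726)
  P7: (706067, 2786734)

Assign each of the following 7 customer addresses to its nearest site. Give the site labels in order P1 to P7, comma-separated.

Lower, Lower, Lower, Inner, North, Inner, Inner

P1 → Lower (d²=184510728.00)
P2 → Lower (d²=140009137.00)
P3 → Lower (d²=407927585.00)
P4 → Inner (d²=8236850.00)
P5 → North (d²=9334420.00)
P6 → Inner (d²=1751917.00)
P7 → Inner (d²=5692105.00)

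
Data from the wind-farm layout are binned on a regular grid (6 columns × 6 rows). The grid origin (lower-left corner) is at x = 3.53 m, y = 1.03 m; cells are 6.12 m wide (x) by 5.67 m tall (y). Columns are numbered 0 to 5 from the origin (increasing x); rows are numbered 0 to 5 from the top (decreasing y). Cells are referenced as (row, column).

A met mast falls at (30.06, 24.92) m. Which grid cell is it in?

Column index: ⌊(30.06 − 3.53) / 6.12⌋ = ⌊4.335⌋ = 4
Row offset from origin: ⌊(24.92 − 1.03) / 5.67⌋ = ⌊4.213⌋ = 4 → row 1 (counted from top)

(1, 4)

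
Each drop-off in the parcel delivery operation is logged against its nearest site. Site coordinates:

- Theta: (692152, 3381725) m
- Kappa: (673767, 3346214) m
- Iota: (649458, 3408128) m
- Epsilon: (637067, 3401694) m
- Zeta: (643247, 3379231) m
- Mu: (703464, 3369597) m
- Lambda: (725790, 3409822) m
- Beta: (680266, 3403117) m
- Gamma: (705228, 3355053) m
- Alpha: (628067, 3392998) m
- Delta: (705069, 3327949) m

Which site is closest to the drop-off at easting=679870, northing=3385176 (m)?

Squared distances to each site:
Theta: 162756925.000; Kappa: 1555284053.000; Iota: 1451684048.000; Epsilon: 2104941133.000; Zeta: 1376587154.000; Mu: 799382077.000; Lambda: 2716071716.000; Beta: 322036297.000; Gamma: 1550423293.000; Alpha: 2744734493.000; Delta: 3909919130.000.
Minimum at Theta.

Theta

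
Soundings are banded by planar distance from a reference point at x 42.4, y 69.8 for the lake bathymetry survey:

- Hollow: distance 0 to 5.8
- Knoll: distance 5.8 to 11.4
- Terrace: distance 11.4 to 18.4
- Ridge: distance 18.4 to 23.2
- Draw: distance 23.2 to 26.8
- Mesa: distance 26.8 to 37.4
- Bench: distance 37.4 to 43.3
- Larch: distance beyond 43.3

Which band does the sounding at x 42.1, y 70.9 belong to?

Hollow

Distance = √((42.1−42.4)² + (70.9−69.8)²) = √(0.090 + 1.210) = 1.140.
0 ≤ 1.140 < 5.8 → Hollow.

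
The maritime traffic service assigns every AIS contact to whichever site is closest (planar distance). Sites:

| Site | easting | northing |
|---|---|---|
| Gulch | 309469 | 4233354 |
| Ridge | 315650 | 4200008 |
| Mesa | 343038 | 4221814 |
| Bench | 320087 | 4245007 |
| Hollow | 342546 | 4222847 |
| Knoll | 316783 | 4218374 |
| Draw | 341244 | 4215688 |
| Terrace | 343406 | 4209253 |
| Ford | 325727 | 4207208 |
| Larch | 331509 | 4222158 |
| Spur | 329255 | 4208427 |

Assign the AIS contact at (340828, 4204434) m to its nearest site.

Terrace

Squared distances to each site:
Gulch: 1819753281.000; Ridge: 653521160.000; Mesa: 306948500.000; Bench: 2076357410.000; Hollow: 341990093.000; Knoll: 772485625.000; Draw: 126825572.000; Terrace: 29868845.000; Ford: 235735277.000; Larch: 400983937.000; Spur: 149878378.000.
Minimum at Terrace.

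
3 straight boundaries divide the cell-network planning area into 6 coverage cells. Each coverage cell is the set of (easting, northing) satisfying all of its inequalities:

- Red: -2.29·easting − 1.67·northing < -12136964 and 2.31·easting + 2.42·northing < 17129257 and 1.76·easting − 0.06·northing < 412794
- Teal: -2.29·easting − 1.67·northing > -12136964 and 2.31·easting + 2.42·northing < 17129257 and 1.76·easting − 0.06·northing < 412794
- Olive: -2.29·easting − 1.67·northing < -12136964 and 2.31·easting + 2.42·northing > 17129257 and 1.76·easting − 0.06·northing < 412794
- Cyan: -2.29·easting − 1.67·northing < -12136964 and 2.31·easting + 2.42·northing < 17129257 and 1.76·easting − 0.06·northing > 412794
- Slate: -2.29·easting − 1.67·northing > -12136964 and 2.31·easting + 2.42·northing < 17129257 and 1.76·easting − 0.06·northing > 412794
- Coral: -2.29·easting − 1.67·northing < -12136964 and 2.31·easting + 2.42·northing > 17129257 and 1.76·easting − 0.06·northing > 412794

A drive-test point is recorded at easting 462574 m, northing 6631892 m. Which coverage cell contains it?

Slate

-2.29·462574 − 1.67·6631892 = -12134554.100, which is > -12136964
2.31·462574 + 2.42·6631892 = 17117724.580, which is < 17129257
1.76·462574 − 0.06·6631892 = 416216.720, which is > 412794
This sign pattern matches Slate.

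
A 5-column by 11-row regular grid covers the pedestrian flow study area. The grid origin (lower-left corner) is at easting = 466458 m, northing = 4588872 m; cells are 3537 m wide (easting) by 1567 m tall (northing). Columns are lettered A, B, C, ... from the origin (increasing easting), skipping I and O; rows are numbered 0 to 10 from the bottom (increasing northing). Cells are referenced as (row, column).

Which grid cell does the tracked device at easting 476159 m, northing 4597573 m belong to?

(5, C)

Column index: ⌊(476159 − 466458) / 3537⌋ = ⌊2.743⌋ = 2 → column C
Row offset from origin: ⌊(4597573 − 4588872) / 1567⌋ = ⌊5.553⌋ = 5 → row 5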